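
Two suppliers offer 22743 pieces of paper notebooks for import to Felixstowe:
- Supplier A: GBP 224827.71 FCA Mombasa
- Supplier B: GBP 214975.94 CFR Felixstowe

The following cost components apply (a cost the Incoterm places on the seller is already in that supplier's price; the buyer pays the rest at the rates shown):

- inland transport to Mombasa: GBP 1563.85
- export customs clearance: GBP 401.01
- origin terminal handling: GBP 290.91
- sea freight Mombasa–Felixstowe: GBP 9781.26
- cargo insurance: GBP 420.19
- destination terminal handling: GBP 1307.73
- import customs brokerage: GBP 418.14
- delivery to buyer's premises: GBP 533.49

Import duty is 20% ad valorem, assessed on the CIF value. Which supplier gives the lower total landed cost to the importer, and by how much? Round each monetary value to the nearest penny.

Supplier A (FCA):
CIF value = FCA price + origin terminal + freight + insurance = 224827.71 + 290.91 + 9781.26 + 420.19 = 235320.07
Import duty = 235320.07 × 20% = 47064.01
Buyer bears (A): 290.91 + 9781.26 + 420.19 + 1307.73 + 418.14 + 533.49 = 12751.72
Landed cost (A) = invoice 224827.71 + 12751.72 + duty 47064.01 = 284643.44
Supplier B (CFR):
CIF value = CFR price + insurance = 214975.94 + 420.19 = 215396.13
Import duty = 215396.13 × 20% = 43079.23
Buyer bears (B): 420.19 + 1307.73 + 418.14 + 533.49 = 2679.55
Landed cost (B) = invoice 214975.94 + 2679.55 + duty 43079.23 = 260734.72
Difference = |284643.44 − 260734.72| = 23908.72

Supplier B is cheaper by GBP 23908.72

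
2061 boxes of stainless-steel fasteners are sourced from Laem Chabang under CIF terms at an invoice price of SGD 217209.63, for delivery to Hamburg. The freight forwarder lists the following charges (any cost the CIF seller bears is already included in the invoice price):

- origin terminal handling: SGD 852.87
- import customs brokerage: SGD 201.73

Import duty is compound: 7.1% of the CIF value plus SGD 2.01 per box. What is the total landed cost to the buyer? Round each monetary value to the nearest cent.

CIF: the seller pays costs through ocean freight and marine insurance to the destination port.
Already in the invoice (seller's account under CIF): origin terminal — exclude.
The CIF price already equals the CIF value: 217209.63
Ad valorem component: 217209.63 × 7.1% = 15421.88
Specific component: 2061 × 2.01 = 4142.61
Import duty = 15421.88 + 4142.61 = 19564.49
Buyer bears: brokerage 201.73 + duty 19564.49 = 19766.22
Landed cost = invoice 217209.63 + 19766.22 = 236975.85

Total landed cost: SGD 236975.85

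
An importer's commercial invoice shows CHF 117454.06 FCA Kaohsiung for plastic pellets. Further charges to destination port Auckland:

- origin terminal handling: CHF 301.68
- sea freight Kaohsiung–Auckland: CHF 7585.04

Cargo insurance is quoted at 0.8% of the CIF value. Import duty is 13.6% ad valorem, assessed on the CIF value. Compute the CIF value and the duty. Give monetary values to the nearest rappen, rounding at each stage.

CIF value: CHF 126351.59; import duty: CHF 17183.82

Let C be the CIF value. C = FCA price + pre-shipment costs + freight + 0.8% × C
C − 0.8% × C = 117454.06 + 301.68 + 7585.04
0.992 × C = 125340.78
C = 125340.78 / 0.992 = 126351.59
Insurance premium = 0.8% × 126351.59 = 1010.81
Import duty = 126351.59 × 13.6% = 17183.82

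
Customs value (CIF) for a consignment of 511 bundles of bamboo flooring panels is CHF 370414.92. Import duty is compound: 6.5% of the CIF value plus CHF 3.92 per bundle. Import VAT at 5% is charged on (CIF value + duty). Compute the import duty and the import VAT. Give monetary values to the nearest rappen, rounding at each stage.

Ad valorem component: 370414.92 × 6.5% = 24076.97
Specific component: 511 × 3.92 = 2003.12
Import duty = 24076.97 + 2003.12 = 26080.09
VAT base = CIF + duty = 370414.92 + 26080.09 = 396495.01
Import VAT = 396495.01 × 5% = 19824.75

Import duty: CHF 26080.09; import VAT: CHF 19824.75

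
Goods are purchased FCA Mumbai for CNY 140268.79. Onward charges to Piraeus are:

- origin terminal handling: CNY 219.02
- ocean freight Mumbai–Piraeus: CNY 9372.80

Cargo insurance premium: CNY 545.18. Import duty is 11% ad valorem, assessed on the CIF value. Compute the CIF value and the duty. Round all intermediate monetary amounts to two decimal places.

CIF value: CNY 150405.79; import duty: CNY 16544.64

CIF = FCA price + pre-shipment costs + freight + insurance
CIF = 140268.79 + 219.02 + 9372.80 + 545.18 = 150405.79
Import duty = 150405.79 × 11% = 16544.64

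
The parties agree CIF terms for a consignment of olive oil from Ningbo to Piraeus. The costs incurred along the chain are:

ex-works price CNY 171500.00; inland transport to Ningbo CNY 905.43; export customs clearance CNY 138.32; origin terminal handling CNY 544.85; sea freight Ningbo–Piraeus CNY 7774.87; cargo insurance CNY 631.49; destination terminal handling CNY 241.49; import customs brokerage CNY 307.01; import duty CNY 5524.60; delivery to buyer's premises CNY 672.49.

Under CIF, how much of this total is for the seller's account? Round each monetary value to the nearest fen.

CIF: the seller pays costs through ocean freight and marine insurance to the destination port.
Seller's account: goods 171500.00 + inland to port 905.43 + export clearance 138.32 + origin terminal 544.85 + freight 7774.87 + insurance 631.49 = 181494.96
Buyer's account: destination terminal 241.49 + brokerage 307.01 + duty 5524.60 + delivery 672.49 = 6745.59

Seller's account: CNY 181494.96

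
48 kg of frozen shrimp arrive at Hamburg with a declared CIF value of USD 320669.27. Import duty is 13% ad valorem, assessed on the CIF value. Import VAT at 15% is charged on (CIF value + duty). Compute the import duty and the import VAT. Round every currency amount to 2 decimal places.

Import duty: USD 41687.01; import VAT: USD 54353.44

Import duty = 320669.27 × 13% = 41687.01
VAT base = CIF + duty = 320669.27 + 41687.01 = 362356.28
Import VAT = 362356.28 × 15% = 54353.44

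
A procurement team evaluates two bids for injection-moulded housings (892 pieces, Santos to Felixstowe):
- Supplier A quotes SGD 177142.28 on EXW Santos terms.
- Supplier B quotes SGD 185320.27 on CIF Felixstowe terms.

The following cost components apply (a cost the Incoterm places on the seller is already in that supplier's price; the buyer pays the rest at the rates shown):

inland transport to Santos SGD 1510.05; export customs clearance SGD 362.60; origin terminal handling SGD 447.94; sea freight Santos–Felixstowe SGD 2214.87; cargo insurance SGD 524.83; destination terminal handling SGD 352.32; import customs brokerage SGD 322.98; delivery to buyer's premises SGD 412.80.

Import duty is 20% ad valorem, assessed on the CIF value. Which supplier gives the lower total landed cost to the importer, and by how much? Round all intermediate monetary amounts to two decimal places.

Supplier A is cheaper by SGD 3741.24

Supplier A (EXW):
CIF value = EXW price + inland to port + export clearance + origin terminal + freight + insurance = 177142.28 + 1510.05 + 362.60 + 447.94 + 2214.87 + 524.83 = 182202.57
Import duty = 182202.57 × 20% = 36440.51
Buyer bears (A): 1510.05 + 362.60 + 447.94 + 2214.87 + 524.83 + 352.32 + 322.98 + 412.80 = 6148.39
Landed cost (A) = invoice 177142.28 + 6148.39 + duty 36440.51 = 219731.18
Supplier B (CIF):
The CIF price already equals the CIF value: 185320.27
Import duty = 185320.27 × 20% = 37064.05
Buyer bears (B): 352.32 + 322.98 + 412.80 = 1088.10
Landed cost (B) = invoice 185320.27 + 1088.10 + duty 37064.05 = 223472.42
Difference = |219731.18 − 223472.42| = 3741.24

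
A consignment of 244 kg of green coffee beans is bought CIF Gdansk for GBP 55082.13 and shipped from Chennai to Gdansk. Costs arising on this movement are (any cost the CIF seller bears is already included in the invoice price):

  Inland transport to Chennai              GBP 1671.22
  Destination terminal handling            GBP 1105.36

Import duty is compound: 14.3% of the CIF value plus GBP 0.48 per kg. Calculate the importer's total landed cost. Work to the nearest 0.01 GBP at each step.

Total landed cost: GBP 64181.35

CIF: the seller pays costs through ocean freight and marine insurance to the destination port.
Already in the invoice (seller's account under CIF): inland to port — exclude.
The CIF price already equals the CIF value: 55082.13
Ad valorem component: 55082.13 × 14.3% = 7876.74
Specific component: 244 × 0.48 = 117.12
Import duty = 7876.74 + 117.12 = 7993.86
Buyer bears: destination terminal 1105.36 + duty 7993.86 = 9099.22
Landed cost = invoice 55082.13 + 9099.22 = 64181.35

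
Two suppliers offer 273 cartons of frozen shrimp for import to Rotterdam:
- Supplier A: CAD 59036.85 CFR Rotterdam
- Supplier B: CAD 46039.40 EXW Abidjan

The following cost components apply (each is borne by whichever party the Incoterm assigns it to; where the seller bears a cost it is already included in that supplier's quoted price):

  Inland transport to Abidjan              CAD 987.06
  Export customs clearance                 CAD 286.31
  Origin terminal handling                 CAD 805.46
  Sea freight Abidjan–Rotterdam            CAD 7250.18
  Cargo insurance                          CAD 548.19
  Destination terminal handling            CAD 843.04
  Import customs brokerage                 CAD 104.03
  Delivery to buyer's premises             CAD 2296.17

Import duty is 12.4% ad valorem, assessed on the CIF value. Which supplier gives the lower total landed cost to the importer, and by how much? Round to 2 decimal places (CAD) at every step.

Supplier A (CFR):
CIF value = CFR price + insurance = 59036.85 + 548.19 = 59585.04
Import duty = 59585.04 × 12.4% = 7388.54
Buyer bears (A): 548.19 + 843.04 + 104.03 + 2296.17 = 3791.43
Landed cost (A) = invoice 59036.85 + 3791.43 + duty 7388.54 = 70216.82
Supplier B (EXW):
CIF value = EXW price + inland to port + export clearance + origin terminal + freight + insurance = 46039.40 + 987.06 + 286.31 + 805.46 + 7250.18 + 548.19 = 55916.60
Import duty = 55916.60 × 12.4% = 6933.66
Buyer bears (B): 987.06 + 286.31 + 805.46 + 7250.18 + 548.19 + 843.04 + 104.03 + 2296.17 = 13120.44
Landed cost (B) = invoice 46039.40 + 13120.44 + duty 6933.66 = 66093.50
Difference = |70216.82 − 66093.50| = 4123.32

Supplier B is cheaper by CAD 4123.32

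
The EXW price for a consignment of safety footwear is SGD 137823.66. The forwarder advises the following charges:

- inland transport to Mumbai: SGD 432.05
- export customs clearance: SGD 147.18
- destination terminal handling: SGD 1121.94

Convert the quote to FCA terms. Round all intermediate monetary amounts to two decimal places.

Not relevant to the conversion: destination terminal — on the buyer under both terms; not part of either seller's price.
From EXW to FCA, the seller additionally bears: inland to port, export clearance.
FCA price = 137823.66 + 432.05 + 147.18 = 138402.89

FCA price: SGD 138402.89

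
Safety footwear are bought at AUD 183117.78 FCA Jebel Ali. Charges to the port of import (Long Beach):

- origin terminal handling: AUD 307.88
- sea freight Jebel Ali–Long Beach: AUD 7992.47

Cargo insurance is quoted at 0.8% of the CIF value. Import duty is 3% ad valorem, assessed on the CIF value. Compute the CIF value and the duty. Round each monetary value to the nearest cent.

CIF value: AUD 192961.82; import duty: AUD 5788.85

Let C be the CIF value. C = FCA price + pre-shipment costs + freight + 0.8% × C
C − 0.8% × C = 183117.78 + 307.88 + 7992.47
0.992 × C = 191418.13
C = 191418.13 / 0.992 = 192961.82
Insurance premium = 0.8% × 192961.82 = 1543.69
Import duty = 192961.82 × 3% = 5788.85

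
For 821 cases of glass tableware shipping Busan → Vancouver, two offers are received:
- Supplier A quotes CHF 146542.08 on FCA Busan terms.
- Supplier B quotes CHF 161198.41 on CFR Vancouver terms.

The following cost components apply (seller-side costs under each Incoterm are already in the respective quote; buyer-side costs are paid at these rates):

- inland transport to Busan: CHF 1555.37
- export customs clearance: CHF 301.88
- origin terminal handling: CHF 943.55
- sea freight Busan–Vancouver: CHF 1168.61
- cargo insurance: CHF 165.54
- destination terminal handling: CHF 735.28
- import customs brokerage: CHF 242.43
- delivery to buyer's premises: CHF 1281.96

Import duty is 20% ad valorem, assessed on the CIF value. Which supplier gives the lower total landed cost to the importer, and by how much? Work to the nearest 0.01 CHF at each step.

Supplier A is cheaper by CHF 15053.00

Supplier A (FCA):
CIF value = FCA price + origin terminal + freight + insurance = 146542.08 + 943.55 + 1168.61 + 165.54 = 148819.78
Import duty = 148819.78 × 20% = 29763.96
Buyer bears (A): 943.55 + 1168.61 + 165.54 + 735.28 + 242.43 + 1281.96 = 4537.37
Landed cost (A) = invoice 146542.08 + 4537.37 + duty 29763.96 = 180843.41
Supplier B (CFR):
CIF value = CFR price + insurance = 161198.41 + 165.54 = 161363.95
Import duty = 161363.95 × 20% = 32272.79
Buyer bears (B): 165.54 + 735.28 + 242.43 + 1281.96 = 2425.21
Landed cost (B) = invoice 161198.41 + 2425.21 + duty 32272.79 = 195896.41
Difference = |180843.41 − 195896.41| = 15053.00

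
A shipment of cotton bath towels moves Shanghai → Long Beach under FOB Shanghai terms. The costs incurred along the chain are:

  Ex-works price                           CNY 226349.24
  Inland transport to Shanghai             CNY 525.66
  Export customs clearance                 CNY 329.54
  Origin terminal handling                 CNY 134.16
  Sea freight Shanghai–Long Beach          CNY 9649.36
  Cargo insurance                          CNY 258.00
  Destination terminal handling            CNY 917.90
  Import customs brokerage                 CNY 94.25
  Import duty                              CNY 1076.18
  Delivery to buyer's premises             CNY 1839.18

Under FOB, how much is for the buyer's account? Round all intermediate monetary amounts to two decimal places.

Buyer's account: CNY 13834.87

FOB: the seller bears costs until goods are on board at the origin port; the buyer bears freight, insurance and all costs thereafter.
Seller's account: goods 226349.24 + inland to port 525.66 + export clearance 329.54 + origin terminal 134.16 = 227338.60
Buyer's account: freight 9649.36 + insurance 258.00 + destination terminal 917.90 + brokerage 94.25 + duty 1076.18 + delivery 1839.18 = 13834.87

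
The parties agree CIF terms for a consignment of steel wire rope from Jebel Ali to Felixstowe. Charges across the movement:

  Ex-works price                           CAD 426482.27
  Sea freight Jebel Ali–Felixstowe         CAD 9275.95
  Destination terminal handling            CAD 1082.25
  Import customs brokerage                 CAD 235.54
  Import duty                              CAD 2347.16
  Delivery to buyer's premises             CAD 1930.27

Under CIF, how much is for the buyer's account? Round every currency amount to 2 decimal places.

Buyer's account: CAD 5595.22

CIF: the seller pays costs through ocean freight and marine insurance to the destination port.
Seller's account: goods 426482.27 + freight 9275.95 = 435758.22
Buyer's account: destination terminal 1082.25 + brokerage 235.54 + duty 2347.16 + delivery 1930.27 = 5595.22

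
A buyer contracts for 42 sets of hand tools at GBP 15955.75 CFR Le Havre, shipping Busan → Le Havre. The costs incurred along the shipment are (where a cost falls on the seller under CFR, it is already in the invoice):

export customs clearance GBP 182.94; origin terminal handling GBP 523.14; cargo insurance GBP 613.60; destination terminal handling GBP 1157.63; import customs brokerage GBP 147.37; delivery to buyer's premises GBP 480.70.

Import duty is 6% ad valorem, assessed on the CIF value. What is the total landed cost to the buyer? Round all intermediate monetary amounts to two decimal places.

CFR: the seller pays costs through ocean freight to the destination port, but not insurance.
Already in the invoice (seller's account under CFR): export clearance, origin terminal — exclude.
CIF value = CFR price + insurance = 15955.75 + 613.60 = 16569.35
Import duty = 16569.35 × 6% = 994.16
Buyer bears: insurance 613.60 + destination terminal 1157.63 + brokerage 147.37 + delivery 480.70 + duty 994.16 = 3393.46
Landed cost = invoice 15955.75 + 3393.46 = 19349.21

Total landed cost: GBP 19349.21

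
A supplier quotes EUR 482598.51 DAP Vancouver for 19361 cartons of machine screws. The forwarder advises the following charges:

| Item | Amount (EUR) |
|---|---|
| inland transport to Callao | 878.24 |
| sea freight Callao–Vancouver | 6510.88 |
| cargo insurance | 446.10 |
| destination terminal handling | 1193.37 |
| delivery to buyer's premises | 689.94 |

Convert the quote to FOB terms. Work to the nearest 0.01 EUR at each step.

Not relevant to the conversion: inland to port — on the seller under both DAP and FOB; already in the DAP price and stays in the FOB price.
From DAP to FOB, the seller no longer bears: freight, insurance, destination terminal, delivery.
FOB price = 482598.51 − 6510.88 − 446.10 − 1193.37 − 689.94 = 473758.22

FOB price: EUR 473758.22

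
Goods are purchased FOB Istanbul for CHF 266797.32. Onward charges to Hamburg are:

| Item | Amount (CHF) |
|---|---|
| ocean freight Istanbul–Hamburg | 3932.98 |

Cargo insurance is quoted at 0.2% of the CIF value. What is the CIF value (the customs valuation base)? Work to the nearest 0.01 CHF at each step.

Let C be the CIF value. C = FOB price + freight + 0.2% × C
C − 0.2% × C = 266797.32 + 3932.98
0.998 × C = 270730.30
C = 270730.30 / 0.998 = 271272.85
Insurance premium = 0.2% × 271272.85 = 542.55

CIF value: CHF 271272.85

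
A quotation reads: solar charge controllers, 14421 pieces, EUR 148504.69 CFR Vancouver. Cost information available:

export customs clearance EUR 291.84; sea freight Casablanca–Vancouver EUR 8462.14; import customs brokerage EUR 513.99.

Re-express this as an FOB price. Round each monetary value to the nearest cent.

Not relevant to the conversion: export clearance — on the seller under both CFR and FOB; already in the CFR price and stays in the FOB price. brokerage — on the buyer under both terms; not part of either seller's price.
From CFR to FOB, the seller no longer bears: freight.
FOB price = 148504.69 − 8462.14 = 140042.55

FOB price: EUR 140042.55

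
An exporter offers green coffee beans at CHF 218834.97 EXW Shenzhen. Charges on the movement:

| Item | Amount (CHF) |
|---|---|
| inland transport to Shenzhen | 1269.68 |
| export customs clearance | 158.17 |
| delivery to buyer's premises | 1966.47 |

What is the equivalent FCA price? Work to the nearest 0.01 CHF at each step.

FCA price: CHF 220262.82

Not relevant to the conversion: delivery — on the buyer under both terms; not part of either seller's price.
From EXW to FCA, the seller additionally bears: inland to port, export clearance.
FCA price = 218834.97 + 1269.68 + 158.17 = 220262.82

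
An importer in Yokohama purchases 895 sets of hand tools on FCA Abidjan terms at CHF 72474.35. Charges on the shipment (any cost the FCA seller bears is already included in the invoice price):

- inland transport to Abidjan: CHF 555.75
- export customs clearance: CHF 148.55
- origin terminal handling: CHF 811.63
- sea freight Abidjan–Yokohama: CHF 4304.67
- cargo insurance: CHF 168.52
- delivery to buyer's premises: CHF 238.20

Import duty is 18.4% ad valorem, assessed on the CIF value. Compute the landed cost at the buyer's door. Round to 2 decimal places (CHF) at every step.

FCA: the seller delivers export-cleared goods to the carrier; the buyer bears costs from that point.
Already in the invoice (seller's account under FCA): inland to port, export clearance — exclude.
CIF value = FCA price + origin terminal + freight + insurance = 72474.35 + 811.63 + 4304.67 + 168.52 = 77759.17
Import duty = 77759.17 × 18.4% = 14307.69
Buyer bears: origin terminal 811.63 + freight 4304.67 + insurance 168.52 + delivery 238.20 + duty 14307.69 = 19830.71
Landed cost = invoice 72474.35 + 19830.71 = 92305.06

Total landed cost: CHF 92305.06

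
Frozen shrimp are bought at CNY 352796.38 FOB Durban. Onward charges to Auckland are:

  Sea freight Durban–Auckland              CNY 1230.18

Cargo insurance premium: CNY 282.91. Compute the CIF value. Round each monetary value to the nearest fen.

CIF value: CNY 354309.47

CIF = FOB price + freight + insurance
CIF = 352796.38 + 1230.18 + 282.91 = 354309.47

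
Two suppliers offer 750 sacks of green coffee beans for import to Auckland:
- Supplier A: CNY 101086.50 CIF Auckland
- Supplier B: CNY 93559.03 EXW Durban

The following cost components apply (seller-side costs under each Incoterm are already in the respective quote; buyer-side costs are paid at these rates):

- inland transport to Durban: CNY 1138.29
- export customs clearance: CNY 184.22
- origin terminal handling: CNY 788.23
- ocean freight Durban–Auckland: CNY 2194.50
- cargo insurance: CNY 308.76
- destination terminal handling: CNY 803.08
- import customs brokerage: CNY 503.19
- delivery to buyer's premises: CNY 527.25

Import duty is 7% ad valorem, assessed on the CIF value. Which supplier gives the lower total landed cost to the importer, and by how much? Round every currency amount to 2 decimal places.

Supplier B is cheaper by CNY 3117.42

Supplier A (CIF):
The CIF price already equals the CIF value: 101086.50
Import duty = 101086.50 × 7% = 7076.06
Buyer bears (A): 803.08 + 503.19 + 527.25 = 1833.52
Landed cost (A) = invoice 101086.50 + 1833.52 + duty 7076.06 = 109996.08
Supplier B (EXW):
CIF value = EXW price + inland to port + export clearance + origin terminal + freight + insurance = 93559.03 + 1138.29 + 184.22 + 788.23 + 2194.50 + 308.76 = 98173.03
Import duty = 98173.03 × 7% = 6872.11
Buyer bears (B): 1138.29 + 184.22 + 788.23 + 2194.50 + 308.76 + 803.08 + 503.19 + 527.25 = 6447.52
Landed cost (B) = invoice 93559.03 + 6447.52 + duty 6872.11 = 106878.66
Difference = |109996.08 − 106878.66| = 3117.42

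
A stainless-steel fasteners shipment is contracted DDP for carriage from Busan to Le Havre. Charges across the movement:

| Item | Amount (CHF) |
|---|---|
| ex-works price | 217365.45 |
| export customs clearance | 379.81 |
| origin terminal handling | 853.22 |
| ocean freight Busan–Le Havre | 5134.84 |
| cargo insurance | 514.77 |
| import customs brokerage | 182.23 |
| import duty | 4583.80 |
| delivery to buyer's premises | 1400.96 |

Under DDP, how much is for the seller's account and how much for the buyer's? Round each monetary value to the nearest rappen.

Seller: CHF 230415.08; buyer: CHF 0.00

DDP: the seller bears all costs including import duty.
Seller's account: goods 217365.45 + export clearance 379.81 + origin terminal 853.22 + freight 5134.84 + insurance 514.77 + brokerage 182.23 + duty 4583.80 + delivery 1400.96 = 230415.08
Buyer's account: 0.00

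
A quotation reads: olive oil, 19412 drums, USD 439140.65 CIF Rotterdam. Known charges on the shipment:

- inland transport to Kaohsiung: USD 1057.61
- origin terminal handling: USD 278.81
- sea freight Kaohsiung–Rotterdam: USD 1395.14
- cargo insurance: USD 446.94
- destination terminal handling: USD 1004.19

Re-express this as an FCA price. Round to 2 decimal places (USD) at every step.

FCA price: USD 437019.76

Not relevant to the conversion: inland to port — on the seller under both CIF and FCA; already in the CIF price and stays in the FCA price. destination terminal — on the buyer under both terms; not part of either seller's price.
From CIF to FCA, the seller no longer bears: origin terminal, freight, insurance.
FCA price = 439140.65 − 278.81 − 1395.14 − 446.94 = 437019.76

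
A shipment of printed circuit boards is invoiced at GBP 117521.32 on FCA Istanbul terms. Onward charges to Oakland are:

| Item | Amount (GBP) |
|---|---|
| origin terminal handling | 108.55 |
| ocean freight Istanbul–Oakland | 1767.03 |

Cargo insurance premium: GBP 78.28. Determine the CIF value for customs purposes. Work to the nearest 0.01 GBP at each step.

CIF value: GBP 119475.18

CIF = FCA price + pre-shipment costs + freight + insurance
CIF = 117521.32 + 108.55 + 1767.03 + 78.28 = 119475.18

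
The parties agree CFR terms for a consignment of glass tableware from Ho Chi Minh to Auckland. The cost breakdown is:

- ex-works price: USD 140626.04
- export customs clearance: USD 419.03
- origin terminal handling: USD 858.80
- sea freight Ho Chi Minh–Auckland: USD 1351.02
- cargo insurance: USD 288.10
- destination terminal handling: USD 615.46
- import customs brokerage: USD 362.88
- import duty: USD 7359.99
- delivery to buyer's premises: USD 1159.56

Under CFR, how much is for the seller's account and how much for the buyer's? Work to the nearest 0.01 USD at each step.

Seller: USD 143254.89; buyer: USD 9785.99

CFR: the seller pays costs through ocean freight to the destination port, but not insurance.
Seller's account: goods 140626.04 + export clearance 419.03 + origin terminal 858.80 + freight 1351.02 = 143254.89
Buyer's account: insurance 288.10 + destination terminal 615.46 + brokerage 362.88 + duty 7359.99 + delivery 1159.56 = 9785.99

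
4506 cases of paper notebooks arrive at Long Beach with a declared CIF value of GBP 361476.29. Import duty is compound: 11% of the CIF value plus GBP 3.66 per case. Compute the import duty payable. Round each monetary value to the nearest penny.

Import duty: GBP 56254.35

Ad valorem component: 361476.29 × 11% = 39762.39
Specific component: 4506 × 3.66 = 16491.96
Import duty = 39762.39 + 16491.96 = 56254.35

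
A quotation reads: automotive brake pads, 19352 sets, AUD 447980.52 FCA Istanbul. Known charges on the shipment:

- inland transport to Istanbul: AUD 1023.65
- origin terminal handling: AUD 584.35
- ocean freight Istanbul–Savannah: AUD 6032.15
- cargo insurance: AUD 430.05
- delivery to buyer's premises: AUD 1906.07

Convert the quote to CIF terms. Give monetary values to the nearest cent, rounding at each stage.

Not relevant to the conversion: inland to port — on the seller under both FCA and CIF; already in the FCA price and stays in the CIF price. delivery — on the buyer under both terms; not part of either seller's price.
From FCA to CIF, the seller additionally bears: origin terminal, freight, insurance.
CIF price = 447980.52 + 584.35 + 6032.15 + 430.05 = 455027.07

CIF price: AUD 455027.07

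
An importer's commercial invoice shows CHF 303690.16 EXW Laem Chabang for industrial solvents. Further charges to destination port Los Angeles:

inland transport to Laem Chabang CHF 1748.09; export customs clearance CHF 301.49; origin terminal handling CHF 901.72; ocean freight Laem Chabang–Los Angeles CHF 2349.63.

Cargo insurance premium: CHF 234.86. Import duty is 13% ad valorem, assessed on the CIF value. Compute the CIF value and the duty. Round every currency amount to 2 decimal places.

CIF value: CHF 309225.95; import duty: CHF 40199.37

CIF = EXW price + pre-shipment costs + freight + insurance
CIF = 303690.16 + 1748.09 + 301.49 + 901.72 + 2349.63 + 234.86 = 309225.95
Import duty = 309225.95 × 13% = 40199.37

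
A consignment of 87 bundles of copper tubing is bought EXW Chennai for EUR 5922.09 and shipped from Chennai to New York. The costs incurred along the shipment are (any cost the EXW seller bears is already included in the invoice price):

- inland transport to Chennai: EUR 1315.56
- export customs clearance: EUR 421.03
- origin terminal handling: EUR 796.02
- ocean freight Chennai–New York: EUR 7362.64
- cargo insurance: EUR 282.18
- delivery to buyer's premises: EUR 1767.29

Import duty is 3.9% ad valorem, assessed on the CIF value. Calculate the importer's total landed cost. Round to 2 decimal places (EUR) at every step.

Total landed cost: EUR 18494.69

EXW: the seller makes goods available at their premises; the buyer bears all onward costs.
CIF value = EXW price + inland to port + export clearance + origin terminal + freight + insurance = 5922.09 + 1315.56 + 421.03 + 796.02 + 7362.64 + 282.18 = 16099.52
Import duty = 16099.52 × 3.9% = 627.88
Buyer bears: inland to port 1315.56 + export clearance 421.03 + origin terminal 796.02 + freight 7362.64 + insurance 282.18 + delivery 1767.29 + duty 627.88 = 12572.60
Landed cost = invoice 5922.09 + 12572.60 = 18494.69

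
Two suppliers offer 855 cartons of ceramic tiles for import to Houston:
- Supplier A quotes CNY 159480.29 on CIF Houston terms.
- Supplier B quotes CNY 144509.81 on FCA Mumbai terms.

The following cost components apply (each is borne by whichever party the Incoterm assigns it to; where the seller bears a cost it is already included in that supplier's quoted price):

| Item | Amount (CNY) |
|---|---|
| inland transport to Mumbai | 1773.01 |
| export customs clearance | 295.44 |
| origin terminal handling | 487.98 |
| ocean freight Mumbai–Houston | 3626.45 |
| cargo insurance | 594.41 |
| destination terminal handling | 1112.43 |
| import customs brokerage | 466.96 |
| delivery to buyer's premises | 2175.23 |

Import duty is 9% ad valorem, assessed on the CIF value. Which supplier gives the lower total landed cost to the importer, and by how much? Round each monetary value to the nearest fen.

Supplier A (CIF):
The CIF price already equals the CIF value: 159480.29
Import duty = 159480.29 × 9% = 14353.23
Buyer bears (A): 1112.43 + 466.96 + 2175.23 = 3754.62
Landed cost (A) = invoice 159480.29 + 3754.62 + duty 14353.23 = 177588.14
Supplier B (FCA):
CIF value = FCA price + origin terminal + freight + insurance = 144509.81 + 487.98 + 3626.45 + 594.41 = 149218.65
Import duty = 149218.65 × 9% = 13429.68
Buyer bears (B): 487.98 + 3626.45 + 594.41 + 1112.43 + 466.96 + 2175.23 = 8463.46
Landed cost (B) = invoice 144509.81 + 8463.46 + duty 13429.68 = 166402.95
Difference = |177588.14 − 166402.95| = 11185.19

Supplier B is cheaper by CNY 11185.19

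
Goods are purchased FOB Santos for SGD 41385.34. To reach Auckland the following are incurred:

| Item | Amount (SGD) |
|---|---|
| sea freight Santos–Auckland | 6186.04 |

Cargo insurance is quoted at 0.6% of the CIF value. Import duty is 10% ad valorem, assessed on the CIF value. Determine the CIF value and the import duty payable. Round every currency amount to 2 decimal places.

CIF value: SGD 47858.53; import duty: SGD 4785.85

Let C be the CIF value. C = FOB price + freight + 0.6% × C
C − 0.6% × C = 41385.34 + 6186.04
0.994 × C = 47571.38
C = 47571.38 / 0.994 = 47858.53
Insurance premium = 0.6% × 47858.53 = 287.15
Import duty = 47858.53 × 10% = 4785.85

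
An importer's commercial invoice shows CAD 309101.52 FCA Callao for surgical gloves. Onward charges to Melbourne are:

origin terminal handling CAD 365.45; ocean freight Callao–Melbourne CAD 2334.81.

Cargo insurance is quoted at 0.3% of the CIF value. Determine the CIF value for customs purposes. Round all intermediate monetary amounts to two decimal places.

CIF value: CAD 312740.00

Let C be the CIF value. C = FCA price + pre-shipment costs + freight + 0.3% × C
C − 0.3% × C = 309101.52 + 365.45 + 2334.81
0.997 × C = 311801.78
C = 311801.78 / 0.997 = 312740.00
Insurance premium = 0.3% × 312740.00 = 938.22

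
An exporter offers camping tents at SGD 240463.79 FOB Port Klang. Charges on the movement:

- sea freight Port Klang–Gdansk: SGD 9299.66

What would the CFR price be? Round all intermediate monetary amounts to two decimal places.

From FOB to CFR, the seller additionally bears: freight.
CFR price = 240463.79 + 9299.66 = 249763.45

CFR price: SGD 249763.45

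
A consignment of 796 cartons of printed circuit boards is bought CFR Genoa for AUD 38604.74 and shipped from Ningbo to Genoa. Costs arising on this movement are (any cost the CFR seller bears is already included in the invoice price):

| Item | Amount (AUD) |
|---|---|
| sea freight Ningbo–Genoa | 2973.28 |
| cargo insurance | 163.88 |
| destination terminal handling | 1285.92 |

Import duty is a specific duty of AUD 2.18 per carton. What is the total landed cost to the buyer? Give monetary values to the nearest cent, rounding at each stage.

Total landed cost: AUD 41789.82

CFR: the seller pays costs through ocean freight to the destination port, but not insurance.
Already in the invoice (seller's account under CFR): freight — exclude.
CIF value = CFR price + insurance = 38604.74 + 163.88 = 38768.62
Import duty = 796 × 2.18 = 1735.28
Buyer bears: insurance 163.88 + destination terminal 1285.92 + duty 1735.28 = 3185.08
Landed cost = invoice 38604.74 + 3185.08 = 41789.82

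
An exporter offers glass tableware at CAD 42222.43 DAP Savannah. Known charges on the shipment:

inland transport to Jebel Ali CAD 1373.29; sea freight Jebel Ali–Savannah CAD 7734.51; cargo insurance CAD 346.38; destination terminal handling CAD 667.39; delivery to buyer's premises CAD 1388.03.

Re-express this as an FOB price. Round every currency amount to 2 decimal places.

Not relevant to the conversion: inland to port — on the seller under both DAP and FOB; already in the DAP price and stays in the FOB price.
From DAP to FOB, the seller no longer bears: freight, insurance, destination terminal, delivery.
FOB price = 42222.43 − 7734.51 − 346.38 − 667.39 − 1388.03 = 32086.12

FOB price: CAD 32086.12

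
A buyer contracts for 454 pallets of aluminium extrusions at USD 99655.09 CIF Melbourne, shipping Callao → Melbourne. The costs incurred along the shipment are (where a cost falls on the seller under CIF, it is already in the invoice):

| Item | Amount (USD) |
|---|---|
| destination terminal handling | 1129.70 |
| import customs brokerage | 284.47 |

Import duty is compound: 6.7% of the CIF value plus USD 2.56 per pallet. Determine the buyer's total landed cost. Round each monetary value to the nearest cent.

Total landed cost: USD 108908.39

CIF: the seller pays costs through ocean freight and marine insurance to the destination port.
The CIF price already equals the CIF value: 99655.09
Ad valorem component: 99655.09 × 6.7% = 6676.89
Specific component: 454 × 2.56 = 1162.24
Import duty = 6676.89 + 1162.24 = 7839.13
Buyer bears: destination terminal 1129.70 + brokerage 284.47 + duty 7839.13 = 9253.30
Landed cost = invoice 99655.09 + 9253.30 = 108908.39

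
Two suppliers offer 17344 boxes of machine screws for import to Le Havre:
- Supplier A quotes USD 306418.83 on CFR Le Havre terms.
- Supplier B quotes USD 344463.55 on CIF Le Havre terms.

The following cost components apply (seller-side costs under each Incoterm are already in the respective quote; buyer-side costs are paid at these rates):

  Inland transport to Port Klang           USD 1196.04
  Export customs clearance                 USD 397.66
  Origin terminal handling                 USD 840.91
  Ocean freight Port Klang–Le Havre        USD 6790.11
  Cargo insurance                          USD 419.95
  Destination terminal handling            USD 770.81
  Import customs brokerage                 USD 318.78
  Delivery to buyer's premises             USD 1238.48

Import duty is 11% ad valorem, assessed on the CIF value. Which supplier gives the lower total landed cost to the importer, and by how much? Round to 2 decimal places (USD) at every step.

Supplier A (CFR):
CIF value = CFR price + insurance = 306418.83 + 419.95 = 306838.78
Import duty = 306838.78 × 11% = 33752.27
Buyer bears (A): 419.95 + 770.81 + 318.78 + 1238.48 = 2748.02
Landed cost (A) = invoice 306418.83 + 2748.02 + duty 33752.27 = 342919.12
Supplier B (CIF):
The CIF price already equals the CIF value: 344463.55
Import duty = 344463.55 × 11% = 37890.99
Buyer bears (B): 770.81 + 318.78 + 1238.48 = 2328.07
Landed cost (B) = invoice 344463.55 + 2328.07 + duty 37890.99 = 384682.61
Difference = |342919.12 − 384682.61| = 41763.49

Supplier A is cheaper by USD 41763.49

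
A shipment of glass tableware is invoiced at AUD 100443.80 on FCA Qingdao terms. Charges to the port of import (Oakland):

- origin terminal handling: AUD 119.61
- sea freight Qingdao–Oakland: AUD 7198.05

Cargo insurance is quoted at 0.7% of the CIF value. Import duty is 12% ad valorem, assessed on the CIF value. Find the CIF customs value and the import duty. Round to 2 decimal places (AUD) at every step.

Let C be the CIF value. C = FCA price + pre-shipment costs + freight + 0.7% × C
C − 0.7% × C = 100443.80 + 119.61 + 7198.05
0.993 × C = 107761.46
C = 107761.46 / 0.993 = 108521.11
Insurance premium = 0.7% × 108521.11 = 759.65
Import duty = 108521.11 × 12% = 13022.53

CIF value: AUD 108521.11; import duty: AUD 13022.53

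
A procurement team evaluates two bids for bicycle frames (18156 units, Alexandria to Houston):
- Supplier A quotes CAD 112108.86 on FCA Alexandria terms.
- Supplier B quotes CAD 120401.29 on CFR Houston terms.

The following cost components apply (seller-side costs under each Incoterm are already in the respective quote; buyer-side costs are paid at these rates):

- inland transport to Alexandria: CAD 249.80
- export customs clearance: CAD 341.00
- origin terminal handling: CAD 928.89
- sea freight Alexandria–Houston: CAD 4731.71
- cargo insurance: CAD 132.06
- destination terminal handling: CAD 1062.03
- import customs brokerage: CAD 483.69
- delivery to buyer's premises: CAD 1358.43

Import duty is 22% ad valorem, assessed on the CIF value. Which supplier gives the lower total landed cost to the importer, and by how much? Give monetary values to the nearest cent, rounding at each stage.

Supplier A is cheaper by CAD 3210.84

Supplier A (FCA):
CIF value = FCA price + origin terminal + freight + insurance = 112108.86 + 928.89 + 4731.71 + 132.06 = 117901.52
Import duty = 117901.52 × 22% = 25938.33
Buyer bears (A): 928.89 + 4731.71 + 132.06 + 1062.03 + 483.69 + 1358.43 = 8696.81
Landed cost (A) = invoice 112108.86 + 8696.81 + duty 25938.33 = 146744.00
Supplier B (CFR):
CIF value = CFR price + insurance = 120401.29 + 132.06 = 120533.35
Import duty = 120533.35 × 22% = 26517.34
Buyer bears (B): 132.06 + 1062.03 + 483.69 + 1358.43 = 3036.21
Landed cost (B) = invoice 120401.29 + 3036.21 + duty 26517.34 = 149954.84
Difference = |146744.00 − 149954.84| = 3210.84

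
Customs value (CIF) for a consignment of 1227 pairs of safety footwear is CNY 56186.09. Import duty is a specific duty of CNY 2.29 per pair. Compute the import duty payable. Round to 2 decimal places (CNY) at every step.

Import duty: CNY 2809.83

Import duty = 1227 × 2.29 = 2809.83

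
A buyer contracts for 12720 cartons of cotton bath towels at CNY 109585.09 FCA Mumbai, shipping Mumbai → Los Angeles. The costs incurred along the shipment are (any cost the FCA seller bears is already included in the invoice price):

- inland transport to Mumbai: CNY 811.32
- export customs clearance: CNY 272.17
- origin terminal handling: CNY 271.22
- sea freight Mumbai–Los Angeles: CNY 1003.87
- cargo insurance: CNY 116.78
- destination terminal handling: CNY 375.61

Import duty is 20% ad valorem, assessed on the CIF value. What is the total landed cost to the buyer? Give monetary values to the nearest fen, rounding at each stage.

FCA: the seller delivers export-cleared goods to the carrier; the buyer bears costs from that point.
Already in the invoice (seller's account under FCA): inland to port, export clearance — exclude.
CIF value = FCA price + origin terminal + freight + insurance = 109585.09 + 271.22 + 1003.87 + 116.78 = 110976.96
Import duty = 110976.96 × 20% = 22195.39
Buyer bears: origin terminal 271.22 + freight 1003.87 + insurance 116.78 + destination terminal 375.61 + duty 22195.39 = 23962.87
Landed cost = invoice 109585.09 + 23962.87 = 133547.96

Total landed cost: CNY 133547.96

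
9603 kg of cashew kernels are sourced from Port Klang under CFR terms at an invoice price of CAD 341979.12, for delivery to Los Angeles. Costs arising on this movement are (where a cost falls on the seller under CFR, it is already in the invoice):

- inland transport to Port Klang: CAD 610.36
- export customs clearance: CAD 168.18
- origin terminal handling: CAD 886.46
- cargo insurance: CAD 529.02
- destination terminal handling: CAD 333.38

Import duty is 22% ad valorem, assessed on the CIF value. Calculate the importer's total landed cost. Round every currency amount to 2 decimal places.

CFR: the seller pays costs through ocean freight to the destination port, but not insurance.
Already in the invoice (seller's account under CFR): inland to port, export clearance, origin terminal — exclude.
CIF value = CFR price + insurance = 341979.12 + 529.02 = 342508.14
Import duty = 342508.14 × 22% = 75351.79
Buyer bears: insurance 529.02 + destination terminal 333.38 + duty 75351.79 = 76214.19
Landed cost = invoice 341979.12 + 76214.19 = 418193.31

Total landed cost: CAD 418193.31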